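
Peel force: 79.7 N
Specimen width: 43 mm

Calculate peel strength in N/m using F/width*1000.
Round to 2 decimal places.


Peel strength = 79.7 / 43 * 1000 = 1853.49 N/m

1853.49


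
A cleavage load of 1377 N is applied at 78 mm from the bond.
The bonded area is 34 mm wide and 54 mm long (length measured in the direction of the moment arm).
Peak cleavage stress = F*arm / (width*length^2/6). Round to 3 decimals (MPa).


Moment = 1377 * 78 = 107406 N*mm
Section modulus = 34 * 2916 / 6 = 99144 / 6 mm^3
Stress = 107406 / (99144 / 6) = 644436 / 99144
= 6.500 MPa

6.500


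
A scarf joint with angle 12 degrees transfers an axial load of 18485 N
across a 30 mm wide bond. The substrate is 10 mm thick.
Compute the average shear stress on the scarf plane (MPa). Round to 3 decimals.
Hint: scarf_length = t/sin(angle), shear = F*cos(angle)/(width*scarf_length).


scarf_length = 10 / sin(12 deg) = 48.0973 mm
cos(12 deg) = 0.978148
shear stress = 18485 * 0.978148 / (30 * 48.0973)
= 12.531 MPa

12.531


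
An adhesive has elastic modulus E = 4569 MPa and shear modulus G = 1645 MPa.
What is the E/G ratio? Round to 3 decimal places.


E/G = 4569 / 1645 = 2.778

2.778


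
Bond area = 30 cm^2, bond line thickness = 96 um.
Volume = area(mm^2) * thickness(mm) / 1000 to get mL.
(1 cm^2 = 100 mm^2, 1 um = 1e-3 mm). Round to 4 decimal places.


area_mm2 = 30 * 100 = 3000
blt_mm = 96 * 1e-3 = 0.096
vol_mm3 = 3000 * 0.096 = 288.0
vol_mL = 288.0 / 1000 = 0.2880 mL

0.2880


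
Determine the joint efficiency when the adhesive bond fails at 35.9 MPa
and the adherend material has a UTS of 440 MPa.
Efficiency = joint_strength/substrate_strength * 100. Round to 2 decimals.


Joint efficiency = 35.9 / 440 * 100
= 8.16%

8.16


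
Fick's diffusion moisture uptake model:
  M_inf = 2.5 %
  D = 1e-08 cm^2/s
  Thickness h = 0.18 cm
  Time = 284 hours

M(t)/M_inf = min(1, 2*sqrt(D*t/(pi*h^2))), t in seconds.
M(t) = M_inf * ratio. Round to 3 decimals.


t_sec = 284 * 3600 = 1022400
ratio = 2*sqrt(1e-08*1022400/(pi*0.18^2))
= min(1, 0.633859)
= 0.633859
M(t) = 2.5 * 0.633859 = 1.585 %

1.585


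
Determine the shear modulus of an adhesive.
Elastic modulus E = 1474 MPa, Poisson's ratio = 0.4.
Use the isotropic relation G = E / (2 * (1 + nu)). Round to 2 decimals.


G = 1474 / (2*(1+0.4)) = 1474 / 2.80
= 526.43 MPa

526.43


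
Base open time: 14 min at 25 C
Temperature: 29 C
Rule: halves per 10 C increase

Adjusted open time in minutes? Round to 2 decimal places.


Acceleration = 2^((29-25)/10) = 1.3195
Open time = 14 / 1.3195 = 10.61 min

10.61


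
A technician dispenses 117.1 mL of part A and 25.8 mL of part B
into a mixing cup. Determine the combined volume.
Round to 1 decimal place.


Combined volume = 117.1 + 25.8
= 142.9 mL

142.9


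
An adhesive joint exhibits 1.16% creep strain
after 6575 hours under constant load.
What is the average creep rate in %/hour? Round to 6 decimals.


Creep rate = strain / time
= 1.16 / 6575
= 0.000176 %/h

0.000176


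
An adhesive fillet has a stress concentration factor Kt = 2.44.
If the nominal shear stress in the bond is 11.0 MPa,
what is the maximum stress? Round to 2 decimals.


Max stress = 11.0 * 2.44 = 26.84 MPa

26.84


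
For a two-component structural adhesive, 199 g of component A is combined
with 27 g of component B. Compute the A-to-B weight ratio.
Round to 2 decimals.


Weight ratio A:B = 199 / 27
= 7.37

7.37


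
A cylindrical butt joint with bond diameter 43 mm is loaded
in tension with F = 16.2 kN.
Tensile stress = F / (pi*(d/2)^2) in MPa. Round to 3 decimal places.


Area = pi * (43/2)^2 = 1452.2012 mm^2
Stress = 16.2*1000 / 1452.2012
= 11.155 MPa

11.155


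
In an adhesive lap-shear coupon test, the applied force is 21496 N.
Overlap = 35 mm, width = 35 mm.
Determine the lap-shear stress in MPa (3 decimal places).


stress = F / (overlap * width)
= 21496 / (35 * 35)
= 17.548 MPa

17.548


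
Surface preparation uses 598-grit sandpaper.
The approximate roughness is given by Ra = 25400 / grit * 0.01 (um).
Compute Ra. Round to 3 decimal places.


Ra = 25400 / 598 * 0.01
= 254 / 598
= 0.425 um

0.425


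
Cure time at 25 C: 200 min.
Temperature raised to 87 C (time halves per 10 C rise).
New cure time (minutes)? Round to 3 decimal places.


Acceleration factor = 2^(62/10) = 73.5167
New time = 200 / 73.5167 = 2.720 min

2.720


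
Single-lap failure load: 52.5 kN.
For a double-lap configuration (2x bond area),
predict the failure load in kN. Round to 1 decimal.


Failure load = 52.5 * 2 = 105.0 kN

105.0


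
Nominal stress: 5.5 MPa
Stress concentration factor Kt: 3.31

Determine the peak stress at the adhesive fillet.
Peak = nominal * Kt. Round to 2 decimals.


Peak stress = 5.5 * 3.31
= 18.21 MPa

18.21


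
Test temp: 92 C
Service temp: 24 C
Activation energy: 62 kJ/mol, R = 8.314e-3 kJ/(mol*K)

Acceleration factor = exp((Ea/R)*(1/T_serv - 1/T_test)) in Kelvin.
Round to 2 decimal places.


AF = exp((62/0.008314)*(1/297.15 - 1/365.15))
= 107.07

107.07


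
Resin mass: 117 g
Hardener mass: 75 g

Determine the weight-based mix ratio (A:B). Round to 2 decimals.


Ratio = 117 / 75 = 1.56

1.56


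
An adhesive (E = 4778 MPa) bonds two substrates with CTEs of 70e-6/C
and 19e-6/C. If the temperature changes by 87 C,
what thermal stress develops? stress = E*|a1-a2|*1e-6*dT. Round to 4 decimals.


Stress = 4778 * |70 - 19| * 1e-6 * 87
= 21.2000 MPa

21.2000


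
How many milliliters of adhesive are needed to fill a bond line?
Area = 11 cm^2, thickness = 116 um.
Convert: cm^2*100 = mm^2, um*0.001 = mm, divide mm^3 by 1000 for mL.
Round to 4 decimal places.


= (11 * 100) * (116 * 0.001) / 1000
= 0.1276 mL

0.1276


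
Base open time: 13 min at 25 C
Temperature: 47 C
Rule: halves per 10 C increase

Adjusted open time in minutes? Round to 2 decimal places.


Acceleration = 2^((47-25)/10) = 4.5948
Open time = 13 / 4.5948 = 2.83 min

2.83


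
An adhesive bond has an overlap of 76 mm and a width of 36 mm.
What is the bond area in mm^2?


Bond area = overlap * width
= 76 * 36
= 2736 mm^2

2736


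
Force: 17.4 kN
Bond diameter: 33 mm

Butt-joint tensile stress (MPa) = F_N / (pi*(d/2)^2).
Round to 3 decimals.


F_N = 17.4 * 1000 = 17400.0 N
A = pi*(16.5)^2 = 855.2986 mm^2
stress = 17400.0 / 855.2986 = 20.344 MPa

20.344


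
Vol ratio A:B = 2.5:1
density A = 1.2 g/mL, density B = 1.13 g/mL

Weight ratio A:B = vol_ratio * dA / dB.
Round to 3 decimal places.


Weight ratio = 2.5 * 1.2 / 1.13
= 2.655

2.655


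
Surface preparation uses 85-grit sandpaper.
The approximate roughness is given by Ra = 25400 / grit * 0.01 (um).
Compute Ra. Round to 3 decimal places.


Ra = 25400 / 85 * 0.01
= 254 / 85
= 2.988 um

2.988


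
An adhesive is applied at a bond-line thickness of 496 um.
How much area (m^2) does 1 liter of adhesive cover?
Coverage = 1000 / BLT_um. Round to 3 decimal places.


Coverage = 1000 / 496 = 2.016 m^2

2.016


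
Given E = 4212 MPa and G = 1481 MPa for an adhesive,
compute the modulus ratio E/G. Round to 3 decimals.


E/G ratio = 4212 / 1481 = 2.844

2.844


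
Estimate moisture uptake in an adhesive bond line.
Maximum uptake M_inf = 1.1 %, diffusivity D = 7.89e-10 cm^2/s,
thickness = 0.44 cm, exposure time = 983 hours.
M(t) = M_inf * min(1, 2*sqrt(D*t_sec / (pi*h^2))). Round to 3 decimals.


Convert time: 983 h = 3538800 s
ratio = min(1, 2*sqrt(7.89e-10*3538800/(pi*0.44^2)))
= 0.135509
M(t) = 1.1 * 0.135509 = 0.149%

0.149


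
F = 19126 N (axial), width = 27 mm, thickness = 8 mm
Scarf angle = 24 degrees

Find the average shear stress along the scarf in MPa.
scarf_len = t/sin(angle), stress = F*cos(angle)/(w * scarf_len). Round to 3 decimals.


scarf_len = 8/sin(24 deg) = 19.6687
cos(24 deg) = 0.913545
stress = 19126*0.913545/(27*19.6687) = 32.901 MPa

32.901


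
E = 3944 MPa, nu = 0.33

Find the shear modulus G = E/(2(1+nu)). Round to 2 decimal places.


G = 3944 / (2 * 1.33)
= 1482.71 MPa

1482.71


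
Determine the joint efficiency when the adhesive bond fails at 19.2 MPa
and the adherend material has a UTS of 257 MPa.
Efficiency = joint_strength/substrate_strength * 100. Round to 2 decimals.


Joint efficiency = 19.2 / 257 * 100
= 7.47%

7.47


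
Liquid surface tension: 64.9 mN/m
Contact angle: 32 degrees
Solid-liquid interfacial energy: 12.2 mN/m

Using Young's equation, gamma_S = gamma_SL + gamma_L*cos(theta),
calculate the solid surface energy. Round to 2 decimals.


gamma_S = 12.2 + 64.9 * cos(32)
= 67.24 mN/m

67.24


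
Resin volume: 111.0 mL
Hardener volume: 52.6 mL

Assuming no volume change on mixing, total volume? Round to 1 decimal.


V_total = 111.0 + 52.6 = 163.6 mL

163.6


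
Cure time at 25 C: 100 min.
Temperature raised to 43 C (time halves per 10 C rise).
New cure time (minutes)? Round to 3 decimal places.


Acceleration factor = 2^(18/10) = 3.4822
New time = 100 / 3.4822 = 28.717 min

28.717


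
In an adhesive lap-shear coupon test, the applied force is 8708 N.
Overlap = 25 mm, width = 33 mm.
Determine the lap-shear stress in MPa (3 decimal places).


stress = F / (overlap * width)
= 8708 / (25 * 33)
= 10.555 MPa

10.555


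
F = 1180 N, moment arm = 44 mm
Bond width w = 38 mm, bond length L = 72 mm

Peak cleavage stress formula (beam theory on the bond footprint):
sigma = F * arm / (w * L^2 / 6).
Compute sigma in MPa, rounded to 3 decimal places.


sigma = (1180 * 44) / (38 * 5184 / 6)
= 51920 * 6 / 196992
= 311520 / 196992
= 1.581 MPa

1.581


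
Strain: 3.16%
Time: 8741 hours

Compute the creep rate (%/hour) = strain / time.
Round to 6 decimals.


Creep rate = 3.16 / 8741
= 0.000362 %/h

0.000362


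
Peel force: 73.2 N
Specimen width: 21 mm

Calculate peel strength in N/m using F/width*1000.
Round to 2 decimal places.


Peel strength = 73.2 / 21 * 1000 = 3485.71 N/m

3485.71


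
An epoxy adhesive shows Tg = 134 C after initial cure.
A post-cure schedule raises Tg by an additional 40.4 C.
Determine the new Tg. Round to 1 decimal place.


New Tg = 134 + 40.4
= 174.4 C

174.4


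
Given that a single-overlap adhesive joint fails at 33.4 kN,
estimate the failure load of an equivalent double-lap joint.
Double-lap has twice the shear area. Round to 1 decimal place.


Double-lap factor = 2
Expected load = 33.4 * 2 = 66.8 kN

66.8


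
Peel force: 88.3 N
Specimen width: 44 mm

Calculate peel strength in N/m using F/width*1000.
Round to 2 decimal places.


Peel strength = 88.3 / 44 * 1000 = 2006.82 N/m

2006.82


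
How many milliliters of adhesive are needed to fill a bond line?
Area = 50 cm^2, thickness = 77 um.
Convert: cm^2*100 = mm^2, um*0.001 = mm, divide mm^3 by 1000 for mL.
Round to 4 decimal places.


= (50 * 100) * (77 * 0.001) / 1000
= 0.3850 mL

0.3850


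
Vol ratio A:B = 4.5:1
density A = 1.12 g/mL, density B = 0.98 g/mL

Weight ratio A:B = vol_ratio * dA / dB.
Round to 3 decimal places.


Weight ratio = 4.5 * 1.12 / 0.98
= 5.143

5.143


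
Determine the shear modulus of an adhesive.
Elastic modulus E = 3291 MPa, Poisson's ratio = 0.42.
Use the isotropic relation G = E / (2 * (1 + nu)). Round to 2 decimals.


G = 3291 / (2*(1+0.42)) = 3291 / 2.84
= 1158.80 MPa

1158.80


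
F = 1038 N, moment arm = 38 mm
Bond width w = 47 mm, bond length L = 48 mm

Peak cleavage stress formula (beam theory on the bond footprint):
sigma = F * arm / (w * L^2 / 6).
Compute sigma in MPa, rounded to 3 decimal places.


sigma = (1038 * 38) / (47 * 2304 / 6)
= 39444 * 6 / 108288
= 236664 / 108288
= 2.186 MPa

2.186


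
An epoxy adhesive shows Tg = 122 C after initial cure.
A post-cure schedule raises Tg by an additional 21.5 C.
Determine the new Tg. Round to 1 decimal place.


New Tg = 122 + 21.5
= 143.5 C

143.5


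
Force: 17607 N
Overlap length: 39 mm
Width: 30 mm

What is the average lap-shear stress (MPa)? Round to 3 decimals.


Average shear stress = F / (overlap * width)
= 17607 / (39 * 30)
= 15.049 MPa

15.049


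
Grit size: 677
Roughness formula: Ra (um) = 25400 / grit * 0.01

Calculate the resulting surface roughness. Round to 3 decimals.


Ra = 25400 / 677 * 0.01
= 0.375 um

0.375


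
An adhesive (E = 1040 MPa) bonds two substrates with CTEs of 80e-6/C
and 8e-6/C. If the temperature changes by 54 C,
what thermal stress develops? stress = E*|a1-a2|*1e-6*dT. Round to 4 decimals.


Stress = 1040 * |80 - 8| * 1e-6 * 54
= 4.0435 MPa

4.0435


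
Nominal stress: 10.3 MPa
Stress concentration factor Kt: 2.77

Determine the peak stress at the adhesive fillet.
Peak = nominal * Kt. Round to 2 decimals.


Peak stress = 10.3 * 2.77
= 28.53 MPa

28.53


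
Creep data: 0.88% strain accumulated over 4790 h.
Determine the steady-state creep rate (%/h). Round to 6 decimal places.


Rate = 0.88 / 4790 = 0.000184 %/h

0.000184


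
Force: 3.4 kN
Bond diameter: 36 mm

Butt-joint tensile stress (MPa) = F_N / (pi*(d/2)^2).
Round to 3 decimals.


F_N = 3.4 * 1000 = 3400.0 N
A = pi*(18.0)^2 = 1017.8760 mm^2
stress = 3400.0 / 1017.8760 = 3.340 MPa

3.340


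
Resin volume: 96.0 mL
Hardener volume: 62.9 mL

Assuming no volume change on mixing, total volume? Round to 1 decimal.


V_total = 96.0 + 62.9 = 158.9 mL

158.9


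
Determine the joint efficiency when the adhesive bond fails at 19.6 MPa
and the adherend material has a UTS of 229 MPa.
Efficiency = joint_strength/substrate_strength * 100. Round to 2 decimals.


Joint efficiency = 19.6 / 229 * 100
= 8.56%

8.56


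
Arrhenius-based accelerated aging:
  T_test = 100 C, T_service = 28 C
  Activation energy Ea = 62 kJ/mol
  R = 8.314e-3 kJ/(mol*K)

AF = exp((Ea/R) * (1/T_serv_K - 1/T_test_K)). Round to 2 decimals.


T_test_K = 373.15, T_serv_K = 301.15
AF = exp((62/8.314e-3) * (1/301.15 - 1/373.15))
= 118.87

118.87


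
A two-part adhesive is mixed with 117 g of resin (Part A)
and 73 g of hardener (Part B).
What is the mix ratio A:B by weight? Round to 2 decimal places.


Mix ratio = mass_A / mass_B
= 117 / 73
= 1.60

1.60


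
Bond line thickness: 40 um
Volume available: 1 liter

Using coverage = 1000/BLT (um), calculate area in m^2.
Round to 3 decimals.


1 L = 1e6 mm^3, thickness = 40 um = 0.04 mm
Area = 1e6 / 0.04 mm^2 = (1e6 / 0.04) / 1e6 m^2 = 1000 / 40 m^2
= 25.000 m^2

25.000


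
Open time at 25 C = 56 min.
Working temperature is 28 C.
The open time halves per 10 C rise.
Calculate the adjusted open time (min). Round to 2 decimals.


factor = 2^((28 - 25) / 10) = 1.2311
ot = 56 / 1.2311 = 45.49 min

45.49


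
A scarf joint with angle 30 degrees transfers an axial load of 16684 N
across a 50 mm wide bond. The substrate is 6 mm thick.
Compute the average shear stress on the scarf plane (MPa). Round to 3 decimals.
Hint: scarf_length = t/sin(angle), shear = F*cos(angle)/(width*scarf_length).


scarf_length = 6 / sin(30 deg) = 12.0000 mm
cos(30 deg) = 0.866025
shear stress = 16684 * 0.866025 / (50 * 12.0000)
= 24.081 MPa

24.081


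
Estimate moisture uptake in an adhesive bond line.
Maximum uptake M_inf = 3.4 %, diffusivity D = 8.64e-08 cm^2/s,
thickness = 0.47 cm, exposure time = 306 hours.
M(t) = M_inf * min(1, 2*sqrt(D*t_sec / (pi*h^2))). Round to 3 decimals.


Convert time: 306 h = 1101600 s
ratio = min(1, 2*sqrt(8.64e-08*1101600/(pi*0.47^2)))
= 0.740672
M(t) = 3.4 * 0.740672 = 2.518%

2.518


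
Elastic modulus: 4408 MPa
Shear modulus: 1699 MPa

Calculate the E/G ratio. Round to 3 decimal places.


E / G = 4408 / 1699 = 2.594

2.594


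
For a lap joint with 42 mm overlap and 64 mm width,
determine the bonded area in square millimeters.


Area = 42 * 64 = 2688 mm^2

2688


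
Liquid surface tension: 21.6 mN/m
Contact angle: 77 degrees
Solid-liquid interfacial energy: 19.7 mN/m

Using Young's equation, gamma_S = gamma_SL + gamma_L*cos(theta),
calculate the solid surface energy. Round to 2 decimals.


gamma_S = 19.7 + 21.6 * cos(77)
= 24.56 mN/m

24.56


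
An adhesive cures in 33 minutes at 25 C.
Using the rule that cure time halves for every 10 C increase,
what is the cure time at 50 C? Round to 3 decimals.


Factor = 2^((50 - 25) / 10) = 5.6569
Cure time = 33 / 5.6569
= 5.834 minutes

5.834


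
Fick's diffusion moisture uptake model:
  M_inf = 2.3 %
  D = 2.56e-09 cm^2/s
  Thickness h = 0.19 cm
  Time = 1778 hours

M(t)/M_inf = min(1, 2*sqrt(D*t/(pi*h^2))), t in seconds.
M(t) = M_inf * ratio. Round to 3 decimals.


t_sec = 1778 * 3600 = 6400800
ratio = 2*sqrt(2.56e-09*6400800/(pi*0.19^2))
= min(1, 0.760219)
= 0.760219
M(t) = 2.3 * 0.760219 = 1.749 %

1.749


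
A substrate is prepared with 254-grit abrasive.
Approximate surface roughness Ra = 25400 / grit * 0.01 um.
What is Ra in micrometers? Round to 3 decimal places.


Ra = 25400 / 254 * 0.01 = 1.000 um

1.000


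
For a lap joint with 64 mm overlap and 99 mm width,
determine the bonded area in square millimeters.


Area = 64 * 99 = 6336 mm^2

6336


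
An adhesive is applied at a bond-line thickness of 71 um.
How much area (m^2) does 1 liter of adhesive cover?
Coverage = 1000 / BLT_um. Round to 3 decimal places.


Coverage = 1000 / 71 = 14.085 m^2

14.085


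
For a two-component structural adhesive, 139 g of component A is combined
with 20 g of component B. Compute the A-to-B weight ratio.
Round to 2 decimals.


Weight ratio A:B = 139 / 20
= 6.95

6.95


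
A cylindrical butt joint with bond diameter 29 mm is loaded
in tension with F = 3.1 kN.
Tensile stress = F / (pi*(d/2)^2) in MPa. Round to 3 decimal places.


Area = pi * (29/2)^2 = 660.5199 mm^2
Stress = 3.1*1000 / 660.5199
= 4.693 MPa

4.693


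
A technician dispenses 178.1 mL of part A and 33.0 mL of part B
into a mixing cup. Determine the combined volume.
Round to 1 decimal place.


Combined volume = 178.1 + 33.0
= 211.1 mL

211.1


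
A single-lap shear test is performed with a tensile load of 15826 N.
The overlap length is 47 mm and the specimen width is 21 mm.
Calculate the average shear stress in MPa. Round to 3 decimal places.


Shear stress = F / (overlap * width)
= 15826 / (47 * 21)
= 15826 / 987
= 16.034 MPa

16.034


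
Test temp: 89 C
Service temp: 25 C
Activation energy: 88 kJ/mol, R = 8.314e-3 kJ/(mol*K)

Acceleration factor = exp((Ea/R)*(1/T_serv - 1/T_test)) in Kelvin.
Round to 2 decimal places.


AF = exp((88/0.008314)*(1/298.15 - 1/362.15))
= 530.48

530.48


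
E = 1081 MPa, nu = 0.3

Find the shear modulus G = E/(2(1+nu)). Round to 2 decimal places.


G = 1081 / (2 * 1.30)
= 415.77 MPa

415.77


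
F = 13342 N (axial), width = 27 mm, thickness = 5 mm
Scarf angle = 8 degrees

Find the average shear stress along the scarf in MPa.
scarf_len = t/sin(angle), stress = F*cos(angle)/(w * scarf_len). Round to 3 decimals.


scarf_len = 5/sin(8 deg) = 35.9265
cos(8 deg) = 0.990268
stress = 13342*0.990268/(27*35.9265) = 13.621 MPa

13.621


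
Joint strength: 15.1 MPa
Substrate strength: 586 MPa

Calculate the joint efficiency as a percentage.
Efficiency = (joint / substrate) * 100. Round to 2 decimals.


Efficiency = (15.1 / 586) * 100 = 2.58%

2.58


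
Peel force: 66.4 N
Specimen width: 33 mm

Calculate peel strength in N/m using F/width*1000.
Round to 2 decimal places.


Peel strength = 66.4 / 33 * 1000 = 2012.12 N/m

2012.12


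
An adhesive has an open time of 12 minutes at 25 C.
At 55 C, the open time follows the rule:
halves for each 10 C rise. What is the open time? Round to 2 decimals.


Factor = 2^((55-25)/10) = 8.0000
Open time = 12 / 8.0000 = 1.50 min

1.50


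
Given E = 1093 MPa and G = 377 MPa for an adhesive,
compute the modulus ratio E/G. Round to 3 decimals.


E/G ratio = 1093 / 377 = 2.899

2.899


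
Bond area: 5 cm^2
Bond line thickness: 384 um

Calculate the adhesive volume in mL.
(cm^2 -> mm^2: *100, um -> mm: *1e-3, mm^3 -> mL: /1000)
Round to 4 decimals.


V = 5*100 * 384*1e-3 / 1000
= 0.1920 mL

0.1920


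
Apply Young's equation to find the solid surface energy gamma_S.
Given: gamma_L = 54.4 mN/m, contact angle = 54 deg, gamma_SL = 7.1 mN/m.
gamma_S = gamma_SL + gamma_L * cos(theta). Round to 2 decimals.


theta_rad = 54 * pi/180 = 0.942478
gamma_S = 7.1 + 54.4 * cos(0.942478)
= 39.08 mN/m

39.08


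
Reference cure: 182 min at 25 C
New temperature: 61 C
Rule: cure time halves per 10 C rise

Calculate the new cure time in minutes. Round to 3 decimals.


factor = 2^((61-25)/10) = 12.1257
t_new = 182 / 12.1257 = 15.009 min

15.009


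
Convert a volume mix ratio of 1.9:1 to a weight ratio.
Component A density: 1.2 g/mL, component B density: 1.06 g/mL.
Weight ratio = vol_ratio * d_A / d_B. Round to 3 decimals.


= 1.9 * 1.2 / 1.06 = 2.151

2.151


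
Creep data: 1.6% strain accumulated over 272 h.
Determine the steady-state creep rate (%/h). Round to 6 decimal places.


Rate = 1.6 / 272 = 0.005882 %/h

0.005882


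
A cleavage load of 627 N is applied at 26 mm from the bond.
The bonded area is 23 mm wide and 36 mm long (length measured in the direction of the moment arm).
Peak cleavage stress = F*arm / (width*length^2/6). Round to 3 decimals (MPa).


Moment = 627 * 26 = 16302 N*mm
Section modulus = 23 * 1296 / 6 = 29808 / 6 mm^3
Stress = 16302 / (29808 / 6) = 97812 / 29808
= 3.281 MPa

3.281


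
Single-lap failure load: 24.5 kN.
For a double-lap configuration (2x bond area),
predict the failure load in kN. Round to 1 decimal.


Failure load = 24.5 * 2 = 49.0 kN

49.0


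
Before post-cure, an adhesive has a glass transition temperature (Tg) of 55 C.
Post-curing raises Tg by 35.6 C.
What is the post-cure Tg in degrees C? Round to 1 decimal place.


Tg_post = Tg_base + delta_Tg
= 55 + 35.6
= 90.6 C

90.6


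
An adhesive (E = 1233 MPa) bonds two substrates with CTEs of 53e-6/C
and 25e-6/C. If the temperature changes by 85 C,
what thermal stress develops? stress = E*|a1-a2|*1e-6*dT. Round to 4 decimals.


Stress = 1233 * |53 - 25| * 1e-6 * 85
= 2.9345 MPa

2.9345


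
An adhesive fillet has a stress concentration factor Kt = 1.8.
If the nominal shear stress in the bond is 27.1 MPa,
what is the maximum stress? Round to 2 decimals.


Max stress = 27.1 * 1.8 = 48.78 MPa

48.78


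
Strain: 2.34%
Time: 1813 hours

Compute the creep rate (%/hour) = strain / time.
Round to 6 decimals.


Creep rate = 2.34 / 1813
= 0.001291 %/h

0.001291


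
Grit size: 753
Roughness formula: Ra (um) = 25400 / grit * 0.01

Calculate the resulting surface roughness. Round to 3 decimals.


Ra = 25400 / 753 * 0.01
= 0.337 um

0.337


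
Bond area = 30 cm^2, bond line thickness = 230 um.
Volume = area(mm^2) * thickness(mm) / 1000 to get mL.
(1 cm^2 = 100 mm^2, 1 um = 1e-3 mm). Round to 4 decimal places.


area_mm2 = 30 * 100 = 3000
blt_mm = 230 * 1e-3 = 0.23
vol_mm3 = 3000 * 0.23 = 690.0
vol_mL = 690.0 / 1000 = 0.6900 mL

0.6900


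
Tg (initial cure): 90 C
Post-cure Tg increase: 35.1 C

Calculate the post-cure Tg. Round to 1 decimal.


Post-cure Tg = 90 + 35.1 = 125.1 C

125.1


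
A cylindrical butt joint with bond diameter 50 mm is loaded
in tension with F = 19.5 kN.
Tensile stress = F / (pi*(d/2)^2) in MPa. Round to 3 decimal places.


Area = pi * (50/2)^2 = 1963.4954 mm^2
Stress = 19.5*1000 / 1963.4954
= 9.931 MPa

9.931


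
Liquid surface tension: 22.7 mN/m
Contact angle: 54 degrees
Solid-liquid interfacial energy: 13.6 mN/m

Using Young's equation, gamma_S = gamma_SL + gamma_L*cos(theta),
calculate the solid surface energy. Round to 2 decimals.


gamma_S = 13.6 + 22.7 * cos(54)
= 26.94 mN/m

26.94


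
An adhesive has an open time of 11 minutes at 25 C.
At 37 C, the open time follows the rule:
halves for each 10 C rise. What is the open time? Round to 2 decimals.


Factor = 2^((37-25)/10) = 2.2974
Open time = 11 / 2.2974 = 4.79 min

4.79


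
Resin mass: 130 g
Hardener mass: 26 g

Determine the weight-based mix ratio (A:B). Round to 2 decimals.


Ratio = 130 / 26 = 5.00

5.00


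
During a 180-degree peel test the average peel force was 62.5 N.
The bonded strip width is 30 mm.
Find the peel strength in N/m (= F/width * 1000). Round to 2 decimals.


Peel strength = F/width * 1000
= 62.5 / 30 * 1000
= 2083.33 N/m

2083.33


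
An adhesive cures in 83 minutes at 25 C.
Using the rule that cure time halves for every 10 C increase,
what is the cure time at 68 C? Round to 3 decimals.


Factor = 2^((68 - 25) / 10) = 19.6983
Cure time = 83 / 19.6983
= 4.214 minutes

4.214


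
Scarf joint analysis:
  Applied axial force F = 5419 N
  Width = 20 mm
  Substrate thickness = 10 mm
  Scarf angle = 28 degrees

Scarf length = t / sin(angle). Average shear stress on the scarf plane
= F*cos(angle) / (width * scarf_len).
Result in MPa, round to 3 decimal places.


Scarf length = 10 / sin(28 deg) = 21.3005 mm
cos(28 deg) = 0.882948
Shear = 5419 * 0.882948 / (20 * 21.3005)
= 11.231 MPa

11.231


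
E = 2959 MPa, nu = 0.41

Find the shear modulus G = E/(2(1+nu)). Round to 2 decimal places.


G = 2959 / (2 * 1.41)
= 1049.29 MPa

1049.29


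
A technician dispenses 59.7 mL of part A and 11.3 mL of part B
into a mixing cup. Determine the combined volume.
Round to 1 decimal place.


Combined volume = 59.7 + 11.3
= 71.0 mL

71.0


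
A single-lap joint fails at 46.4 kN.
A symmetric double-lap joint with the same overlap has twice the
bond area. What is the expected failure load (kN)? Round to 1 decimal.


Double-lap load = 2 * 46.4 = 92.8 kN

92.8


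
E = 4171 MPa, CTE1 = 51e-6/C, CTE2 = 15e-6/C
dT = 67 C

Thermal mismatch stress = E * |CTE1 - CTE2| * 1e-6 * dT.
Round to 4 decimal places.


= 4171 * 36e-6 * 67
= 10.0605 MPa

10.0605


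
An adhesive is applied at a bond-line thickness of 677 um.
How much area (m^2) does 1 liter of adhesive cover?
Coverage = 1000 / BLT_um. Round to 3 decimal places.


Coverage = 1000 / 677 = 1.477 m^2

1.477


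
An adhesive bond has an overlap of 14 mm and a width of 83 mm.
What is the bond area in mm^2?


Bond area = overlap * width
= 14 * 83
= 1162 mm^2

1162


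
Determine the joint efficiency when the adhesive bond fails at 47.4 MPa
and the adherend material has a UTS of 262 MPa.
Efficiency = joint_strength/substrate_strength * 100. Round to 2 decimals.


Joint efficiency = 47.4 / 262 * 100
= 18.09%

18.09


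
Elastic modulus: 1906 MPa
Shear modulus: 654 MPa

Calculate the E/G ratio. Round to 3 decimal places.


E / G = 1906 / 654 = 2.914

2.914


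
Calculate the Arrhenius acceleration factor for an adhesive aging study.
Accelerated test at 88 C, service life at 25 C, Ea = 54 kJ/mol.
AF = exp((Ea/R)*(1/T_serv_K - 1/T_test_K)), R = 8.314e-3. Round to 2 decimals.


T_test = 361.15 K, T_serv = 298.15 K
Ea/R = 54 / 0.008314 = 6495.07
AF = exp(6495.07 * (1/298.15 - 1/361.15))
= 44.71

44.71


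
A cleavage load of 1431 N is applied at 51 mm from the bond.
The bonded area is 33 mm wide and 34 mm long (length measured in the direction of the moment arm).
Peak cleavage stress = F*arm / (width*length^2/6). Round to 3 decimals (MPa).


Moment = 1431 * 51 = 72981 N*mm
Section modulus = 33 * 1156 / 6 = 38148 / 6 mm^3
Stress = 72981 / (38148 / 6) = 437886 / 38148
= 11.479 MPa

11.479


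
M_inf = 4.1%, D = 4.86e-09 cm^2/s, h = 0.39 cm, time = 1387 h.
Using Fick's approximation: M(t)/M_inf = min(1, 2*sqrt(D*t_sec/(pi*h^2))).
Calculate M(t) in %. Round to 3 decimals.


t = 4993200 s
ratio = min(1, 2*sqrt(4.86e-09*4993200/(pi*0.1521)))
= 0.450711
M(t) = 4.1 * 0.450711 = 1.848%

1.848


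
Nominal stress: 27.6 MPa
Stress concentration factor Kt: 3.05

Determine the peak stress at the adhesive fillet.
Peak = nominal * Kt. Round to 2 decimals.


Peak stress = 27.6 * 3.05
= 84.18 MPa

84.18


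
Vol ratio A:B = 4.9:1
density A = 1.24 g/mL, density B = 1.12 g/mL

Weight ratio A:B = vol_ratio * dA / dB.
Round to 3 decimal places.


Weight ratio = 4.9 * 1.24 / 1.12
= 5.425

5.425


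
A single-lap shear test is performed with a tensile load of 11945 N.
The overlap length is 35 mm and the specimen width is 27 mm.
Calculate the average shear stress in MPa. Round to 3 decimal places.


Shear stress = F / (overlap * width)
= 11945 / (35 * 27)
= 11945 / 945
= 12.640 MPa

12.640


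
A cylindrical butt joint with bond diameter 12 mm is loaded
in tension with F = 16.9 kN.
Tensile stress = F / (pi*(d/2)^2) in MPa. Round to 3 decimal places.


Area = pi * (12/2)^2 = 113.0973 mm^2
Stress = 16.9*1000 / 113.0973
= 149.429 MPa

149.429


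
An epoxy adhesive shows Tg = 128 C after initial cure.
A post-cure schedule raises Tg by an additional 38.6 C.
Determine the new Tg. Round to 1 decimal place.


New Tg = 128 + 38.6
= 166.6 C

166.6


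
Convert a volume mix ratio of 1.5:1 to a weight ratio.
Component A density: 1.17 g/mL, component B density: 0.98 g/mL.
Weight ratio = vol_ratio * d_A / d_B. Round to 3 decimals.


= 1.5 * 1.17 / 0.98 = 1.791

1.791


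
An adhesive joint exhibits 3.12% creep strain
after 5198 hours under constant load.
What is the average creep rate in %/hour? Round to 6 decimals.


Creep rate = strain / time
= 3.12 / 5198
= 0.000600 %/h

0.000600


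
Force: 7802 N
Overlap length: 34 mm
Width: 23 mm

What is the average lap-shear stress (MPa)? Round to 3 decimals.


Average shear stress = F / (overlap * width)
= 7802 / (34 * 23)
= 9.977 MPa

9.977


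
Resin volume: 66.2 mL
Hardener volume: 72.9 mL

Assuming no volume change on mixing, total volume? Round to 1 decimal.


V_total = 66.2 + 72.9 = 139.1 mL

139.1


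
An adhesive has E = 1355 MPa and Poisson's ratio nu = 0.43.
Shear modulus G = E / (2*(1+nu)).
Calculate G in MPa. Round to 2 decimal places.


G = 1355 / (2*(1+0.43))
= 1355 / 2.86
= 473.78 MPa

473.78


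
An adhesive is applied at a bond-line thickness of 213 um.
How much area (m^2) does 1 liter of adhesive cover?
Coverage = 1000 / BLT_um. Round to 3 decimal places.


Coverage = 1000 / 213 = 4.695 m^2

4.695


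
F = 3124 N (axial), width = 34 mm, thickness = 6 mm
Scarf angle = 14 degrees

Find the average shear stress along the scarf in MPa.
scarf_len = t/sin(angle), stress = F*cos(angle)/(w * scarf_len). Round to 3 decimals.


scarf_len = 6/sin(14 deg) = 24.8014
cos(14 deg) = 0.970296
stress = 3124*0.970296/(34*24.8014) = 3.595 MPa

3.595


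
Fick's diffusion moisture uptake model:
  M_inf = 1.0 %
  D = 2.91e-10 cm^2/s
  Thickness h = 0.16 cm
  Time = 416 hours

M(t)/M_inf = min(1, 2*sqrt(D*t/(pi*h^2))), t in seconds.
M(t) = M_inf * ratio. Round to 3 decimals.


t_sec = 416 * 3600 = 1497600
ratio = 2*sqrt(2.91e-10*1497600/(pi*0.16^2))
= min(1, 0.147224)
= 0.147224
M(t) = 1.0 * 0.147224 = 0.147 %

0.147


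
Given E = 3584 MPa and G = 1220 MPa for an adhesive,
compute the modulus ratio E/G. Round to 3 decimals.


E/G ratio = 3584 / 1220 = 2.938

2.938


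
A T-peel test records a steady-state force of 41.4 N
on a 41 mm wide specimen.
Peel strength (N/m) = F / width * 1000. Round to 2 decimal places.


Peel strength = 41.4 / 41 * 1000
= 1009.76 N/m

1009.76


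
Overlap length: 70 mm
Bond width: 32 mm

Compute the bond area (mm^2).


Bond area = 70 * 32 = 2240 mm^2

2240


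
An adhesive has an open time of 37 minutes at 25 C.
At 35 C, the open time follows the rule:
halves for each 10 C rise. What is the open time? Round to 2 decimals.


Factor = 2^((35-25)/10) = 2.0000
Open time = 37 / 2.0000 = 18.50 min

18.50


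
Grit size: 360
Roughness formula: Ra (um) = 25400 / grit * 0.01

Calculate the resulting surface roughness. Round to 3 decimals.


Ra = 25400 / 360 * 0.01
= 0.706 um

0.706


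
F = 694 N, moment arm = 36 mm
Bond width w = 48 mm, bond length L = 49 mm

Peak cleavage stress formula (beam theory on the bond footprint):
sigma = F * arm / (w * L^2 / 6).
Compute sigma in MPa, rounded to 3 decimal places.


sigma = (694 * 36) / (48 * 2401 / 6)
= 24984 * 6 / 115248
= 149904 / 115248
= 1.301 MPa

1.301


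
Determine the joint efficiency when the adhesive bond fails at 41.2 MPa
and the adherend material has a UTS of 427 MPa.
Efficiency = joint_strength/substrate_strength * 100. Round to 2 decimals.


Joint efficiency = 41.2 / 427 * 100
= 9.65%

9.65


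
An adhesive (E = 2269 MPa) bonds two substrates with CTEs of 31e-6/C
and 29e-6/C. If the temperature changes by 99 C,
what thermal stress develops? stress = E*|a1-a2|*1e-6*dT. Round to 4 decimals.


Stress = 2269 * |31 - 29| * 1e-6 * 99
= 0.4493 MPa

0.4493


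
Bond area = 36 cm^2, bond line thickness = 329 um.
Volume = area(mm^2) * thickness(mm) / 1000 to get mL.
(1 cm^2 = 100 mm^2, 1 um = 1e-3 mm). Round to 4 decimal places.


area_mm2 = 36 * 100 = 3600
blt_mm = 329 * 1e-3 = 0.329
vol_mm3 = 3600 * 0.329 = 1184.4
vol_mL = 1184.4 / 1000 = 1.1844 mL

1.1844


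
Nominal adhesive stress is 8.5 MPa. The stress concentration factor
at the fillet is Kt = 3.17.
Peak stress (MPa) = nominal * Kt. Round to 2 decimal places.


Peak = 8.5 * 3.17 = 26.95 MPa

26.95


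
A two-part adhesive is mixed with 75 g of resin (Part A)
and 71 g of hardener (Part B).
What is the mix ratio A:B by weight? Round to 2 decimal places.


Mix ratio = mass_A / mass_B
= 75 / 71
= 1.06

1.06


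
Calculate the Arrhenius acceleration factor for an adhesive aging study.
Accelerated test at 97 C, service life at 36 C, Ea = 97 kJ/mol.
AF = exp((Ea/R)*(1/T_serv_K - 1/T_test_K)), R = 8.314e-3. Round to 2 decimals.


T_test = 370.15 K, T_serv = 309.15 K
Ea/R = 97 / 0.008314 = 11667.07
AF = exp(11667.07 * (1/309.15 - 1/370.15))
= 502.37

502.37


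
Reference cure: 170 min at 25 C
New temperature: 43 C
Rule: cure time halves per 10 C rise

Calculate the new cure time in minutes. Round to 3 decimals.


factor = 2^((43-25)/10) = 3.4822
t_new = 170 / 3.4822 = 48.820 min

48.820


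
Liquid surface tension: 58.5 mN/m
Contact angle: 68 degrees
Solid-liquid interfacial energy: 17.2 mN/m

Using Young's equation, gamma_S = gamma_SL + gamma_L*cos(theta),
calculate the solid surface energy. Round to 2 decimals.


gamma_S = 17.2 + 58.5 * cos(68)
= 39.11 mN/m

39.11


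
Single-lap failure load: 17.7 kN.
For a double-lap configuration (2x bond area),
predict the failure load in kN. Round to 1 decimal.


Failure load = 17.7 * 2 = 35.4 kN

35.4


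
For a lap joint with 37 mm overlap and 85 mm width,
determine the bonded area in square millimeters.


Area = 37 * 85 = 3145 mm^2

3145


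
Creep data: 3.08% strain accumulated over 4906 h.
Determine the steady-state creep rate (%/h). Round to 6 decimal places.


Rate = 3.08 / 4906 = 0.000628 %/h

0.000628


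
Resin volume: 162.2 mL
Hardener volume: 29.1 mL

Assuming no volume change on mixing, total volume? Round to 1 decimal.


V_total = 162.2 + 29.1 = 191.3 mL

191.3


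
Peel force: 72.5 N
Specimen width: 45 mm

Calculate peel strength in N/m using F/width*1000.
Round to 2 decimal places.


Peel strength = 72.5 / 45 * 1000 = 1611.11 N/m

1611.11


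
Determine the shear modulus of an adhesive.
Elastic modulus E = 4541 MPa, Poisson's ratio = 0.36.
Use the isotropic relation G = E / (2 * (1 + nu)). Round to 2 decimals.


G = 4541 / (2*(1+0.36)) = 4541 / 2.72
= 1669.49 MPa

1669.49


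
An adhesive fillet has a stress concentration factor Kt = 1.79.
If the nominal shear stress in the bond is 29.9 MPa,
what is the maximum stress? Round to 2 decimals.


Max stress = 29.9 * 1.79 = 53.52 MPa

53.52


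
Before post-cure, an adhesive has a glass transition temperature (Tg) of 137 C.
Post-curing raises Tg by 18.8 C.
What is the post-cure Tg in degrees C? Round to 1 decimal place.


Tg_post = Tg_base + delta_Tg
= 137 + 18.8
= 155.8 C

155.8


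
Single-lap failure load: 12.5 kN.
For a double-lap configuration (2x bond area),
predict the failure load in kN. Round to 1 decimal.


Failure load = 12.5 * 2 = 25.0 kN

25.0


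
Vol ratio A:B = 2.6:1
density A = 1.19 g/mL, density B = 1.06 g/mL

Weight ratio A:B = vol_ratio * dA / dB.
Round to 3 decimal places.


Weight ratio = 2.6 * 1.19 / 1.06
= 2.919

2.919


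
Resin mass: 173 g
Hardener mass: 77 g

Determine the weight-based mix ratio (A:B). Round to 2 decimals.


Ratio = 173 / 77 = 2.25

2.25


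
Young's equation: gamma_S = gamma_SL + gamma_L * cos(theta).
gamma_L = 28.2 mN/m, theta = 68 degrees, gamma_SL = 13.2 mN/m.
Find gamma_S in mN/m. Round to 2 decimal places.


cos(68 deg) = 0.374607
gamma_S = 13.2 + 28.2 * 0.374607
= 23.76 mN/m

23.76


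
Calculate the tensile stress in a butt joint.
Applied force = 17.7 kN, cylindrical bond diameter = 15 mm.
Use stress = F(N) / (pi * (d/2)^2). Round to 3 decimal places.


A = pi * 7.5^2 = 176.7146 mm^2
sigma = 17700.0 / 176.7146 = 100.162 MPa

100.162


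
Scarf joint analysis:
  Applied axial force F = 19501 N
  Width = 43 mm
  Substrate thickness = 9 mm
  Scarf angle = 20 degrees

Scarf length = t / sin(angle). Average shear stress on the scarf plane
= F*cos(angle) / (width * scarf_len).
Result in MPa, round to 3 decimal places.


Scarf length = 9 / sin(20 deg) = 26.3142 mm
cos(20 deg) = 0.939693
Shear = 19501 * 0.939693 / (43 * 26.3142)
= 16.195 MPa

16.195


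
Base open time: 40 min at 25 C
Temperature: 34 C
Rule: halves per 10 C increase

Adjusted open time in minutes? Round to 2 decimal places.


Acceleration = 2^((34-25)/10) = 1.8661
Open time = 40 / 1.8661 = 21.44 min

21.44


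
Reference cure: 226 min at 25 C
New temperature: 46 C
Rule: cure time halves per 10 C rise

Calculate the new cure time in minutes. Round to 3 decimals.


factor = 2^((46-25)/10) = 4.2871
t_new = 226 / 4.2871 = 52.716 min

52.716


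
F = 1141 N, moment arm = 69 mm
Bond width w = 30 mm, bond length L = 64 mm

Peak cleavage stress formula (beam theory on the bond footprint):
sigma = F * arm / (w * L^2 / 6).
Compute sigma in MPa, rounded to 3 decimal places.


sigma = (1141 * 69) / (30 * 4096 / 6)
= 78729 * 6 / 122880
= 472374 / 122880
= 3.844 MPa

3.844


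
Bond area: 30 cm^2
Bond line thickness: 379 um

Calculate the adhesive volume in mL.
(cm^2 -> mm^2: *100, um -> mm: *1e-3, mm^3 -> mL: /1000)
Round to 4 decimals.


V = 30*100 * 379*1e-3 / 1000
= 1.1370 mL

1.1370


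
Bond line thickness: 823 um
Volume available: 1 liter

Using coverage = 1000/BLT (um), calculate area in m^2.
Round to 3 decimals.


1 L = 1e6 mm^3, thickness = 823 um = 0.823 mm
Area = 1e6 / 0.823 mm^2 = (1e6 / 0.823) / 1e6 m^2 = 1000 / 823 m^2
= 1.215 m^2

1.215


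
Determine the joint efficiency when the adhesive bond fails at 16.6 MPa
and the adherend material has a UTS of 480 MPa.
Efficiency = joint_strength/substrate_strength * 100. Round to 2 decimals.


Joint efficiency = 16.6 / 480 * 100
= 3.46%

3.46


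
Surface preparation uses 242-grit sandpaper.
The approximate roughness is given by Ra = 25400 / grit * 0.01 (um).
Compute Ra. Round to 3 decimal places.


Ra = 25400 / 242 * 0.01
= 254 / 242
= 1.050 um

1.050


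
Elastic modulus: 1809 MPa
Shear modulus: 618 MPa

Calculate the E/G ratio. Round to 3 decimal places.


E / G = 1809 / 618 = 2.927

2.927


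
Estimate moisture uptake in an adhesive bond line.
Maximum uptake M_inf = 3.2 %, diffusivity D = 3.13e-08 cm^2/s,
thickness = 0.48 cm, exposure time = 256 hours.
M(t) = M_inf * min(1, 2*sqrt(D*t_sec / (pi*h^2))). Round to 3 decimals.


Convert time: 256 h = 921600 s
ratio = min(1, 2*sqrt(3.13e-08*921600/(pi*0.48^2)))
= 0.399261
M(t) = 3.2 * 0.399261 = 1.278%

1.278


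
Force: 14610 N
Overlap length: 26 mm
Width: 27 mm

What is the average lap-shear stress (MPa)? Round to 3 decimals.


Average shear stress = F / (overlap * width)
= 14610 / (26 * 27)
= 20.812 MPa

20.812


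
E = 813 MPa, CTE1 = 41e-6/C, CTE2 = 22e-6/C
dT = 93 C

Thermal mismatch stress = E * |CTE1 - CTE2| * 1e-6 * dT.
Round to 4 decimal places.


= 813 * 19e-6 * 93
= 1.4366 MPa

1.4366
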